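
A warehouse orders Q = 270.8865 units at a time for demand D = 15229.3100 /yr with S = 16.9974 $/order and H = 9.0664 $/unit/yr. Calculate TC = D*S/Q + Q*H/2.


Ordering cost = D*S/Q = 955.5983
Holding cost = Q*H/2 = 1227.9827
TC = 955.5983 + 1227.9827 = 2183.5810

2183.5810 $/yr


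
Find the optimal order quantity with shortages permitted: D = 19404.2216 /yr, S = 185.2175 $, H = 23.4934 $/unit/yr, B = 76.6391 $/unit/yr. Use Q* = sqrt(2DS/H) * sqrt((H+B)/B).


sqrt(2DS/H) = 553.1351
sqrt((H+B)/B) = 1.1430
Q* = 553.1351 * 1.1430 = 632.2568

632.2568 units


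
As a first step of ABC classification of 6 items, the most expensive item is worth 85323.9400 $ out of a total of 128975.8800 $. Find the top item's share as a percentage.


Top item = 85323.9400
Total = 128975.8800
Percentage = 85323.9400 / 128975.8800 * 100 = 66.1550

66.1550%


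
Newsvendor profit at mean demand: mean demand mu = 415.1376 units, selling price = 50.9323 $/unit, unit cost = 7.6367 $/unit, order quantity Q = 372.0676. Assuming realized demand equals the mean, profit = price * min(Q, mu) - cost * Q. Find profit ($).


Sales at mu = min(372.0676, 415.1376) = 372.0676
Revenue = 50.9323 * 372.0676 = 18950.2586
Total cost = 7.6367 * 372.0676 = 2841.3686
Profit = 18950.2586 - 2841.3686 = 16108.8900

16108.8900 $


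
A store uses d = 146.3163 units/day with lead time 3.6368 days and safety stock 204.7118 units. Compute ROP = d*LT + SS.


d*LT = 146.3163 * 3.6368 = 532.1231
ROP = 532.1231 + 204.7118 = 736.8349

736.8349 units


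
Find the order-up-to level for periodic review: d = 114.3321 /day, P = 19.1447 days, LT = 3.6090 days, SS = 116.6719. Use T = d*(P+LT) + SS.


P + LT = 22.7537
d*(P+LT) = 114.3321 * 22.7537 = 2601.4783
T = 2601.4783 + 116.6719 = 2718.1502

2718.1502 units


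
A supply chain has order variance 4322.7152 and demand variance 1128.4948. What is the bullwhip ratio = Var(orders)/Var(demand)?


BW = 4322.7152 / 1128.4948 = 3.8305

3.8305


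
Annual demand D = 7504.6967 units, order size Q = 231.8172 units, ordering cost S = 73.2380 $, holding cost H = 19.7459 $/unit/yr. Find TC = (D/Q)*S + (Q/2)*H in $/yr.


Ordering cost = D*S/Q = 2370.9586
Holding cost = Q*H/2 = 2288.7196
TC = 2370.9586 + 2288.7196 = 4659.6782

4659.6782 $/yr


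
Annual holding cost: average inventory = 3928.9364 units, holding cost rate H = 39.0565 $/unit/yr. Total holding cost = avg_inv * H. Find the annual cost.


Cost = 3928.9364 * 39.0565 = 153450.5045

153450.5045 $/yr


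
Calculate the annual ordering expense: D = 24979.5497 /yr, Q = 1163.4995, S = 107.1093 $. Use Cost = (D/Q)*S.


Number of orders = D/Q = 21.4693
Cost = 21.4693 * 107.1093 = 2299.5644

2299.5644 $/yr


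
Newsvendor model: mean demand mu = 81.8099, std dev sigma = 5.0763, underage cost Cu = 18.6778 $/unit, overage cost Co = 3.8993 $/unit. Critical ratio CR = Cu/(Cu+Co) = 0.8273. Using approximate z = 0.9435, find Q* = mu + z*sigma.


CR = Cu/(Cu+Co) = 18.6778/(18.6778+3.8993) = 0.8273
z = 0.9435
Q* = 81.8099 + 0.9435 * 5.0763 = 86.5994

86.5994 units


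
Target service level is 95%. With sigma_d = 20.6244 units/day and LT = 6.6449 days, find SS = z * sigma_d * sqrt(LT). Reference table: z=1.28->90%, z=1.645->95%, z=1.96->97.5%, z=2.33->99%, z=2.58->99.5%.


From the table, SL = 95% corresponds to z = 1.645
sqrt(LT) = sqrt(6.6449) = 2.5778
SS = 1.645 * 20.6244 * 2.5778 = 87.4564

87.4564 units


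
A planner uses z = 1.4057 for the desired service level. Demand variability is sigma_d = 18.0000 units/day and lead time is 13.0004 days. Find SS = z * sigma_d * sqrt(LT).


sqrt(LT) = sqrt(13.0004) = 3.6056
SS = 1.4057 * 18.0000 * 3.6056 = 91.2312

91.2312 units


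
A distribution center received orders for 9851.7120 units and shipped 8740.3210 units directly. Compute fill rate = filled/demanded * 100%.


FR = 8740.3210 / 9851.7120 * 100 = 88.7188

88.7188%


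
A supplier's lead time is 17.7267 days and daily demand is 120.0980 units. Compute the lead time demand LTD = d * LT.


LTD = 120.0980 * 17.7267 = 2128.9412

2128.9412 units


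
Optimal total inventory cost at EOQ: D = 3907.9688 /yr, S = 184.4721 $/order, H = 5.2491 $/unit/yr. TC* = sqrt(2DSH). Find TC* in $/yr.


2*D*S*H = 7568270.0782
TC* = sqrt(7568270.0782) = 2751.0489

2751.0489 $/yr


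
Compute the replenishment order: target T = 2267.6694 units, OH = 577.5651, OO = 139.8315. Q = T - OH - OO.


Inventory position = OH + OO = 577.5651 + 139.8315 = 717.3966
Q = 2267.6694 - 717.3966 = 1550.2728

1550.2728 units


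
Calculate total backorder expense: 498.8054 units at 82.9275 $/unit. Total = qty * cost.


Total = 498.8054 * 82.9275 = 41364.6848

41364.6848 $


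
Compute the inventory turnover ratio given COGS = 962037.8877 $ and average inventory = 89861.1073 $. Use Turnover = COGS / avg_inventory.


Turnover = 962037.8877 / 89861.1073 = 10.7058

10.7058


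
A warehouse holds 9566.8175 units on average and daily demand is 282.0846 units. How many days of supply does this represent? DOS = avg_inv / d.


DOS = 9566.8175 / 282.0846 = 33.9147

33.9147 days


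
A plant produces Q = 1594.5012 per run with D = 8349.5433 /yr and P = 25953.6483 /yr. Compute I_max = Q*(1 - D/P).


D/P = 0.3217
1 - D/P = 0.6783
I_max = 1594.5012 * 0.6783 = 1081.5345

1081.5345 units


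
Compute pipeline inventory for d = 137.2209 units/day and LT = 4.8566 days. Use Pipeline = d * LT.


Pipeline = 137.2209 * 4.8566 = 666.4270

666.4270 units


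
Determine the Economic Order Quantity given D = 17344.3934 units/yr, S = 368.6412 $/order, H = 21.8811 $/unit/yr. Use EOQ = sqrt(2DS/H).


2*D*S = 2 * 17344.3934 * 368.6412 = 12787715.9925
2*D*S/H = 584418.3333
EOQ = sqrt(584418.3333) = 764.4726

764.4726 units


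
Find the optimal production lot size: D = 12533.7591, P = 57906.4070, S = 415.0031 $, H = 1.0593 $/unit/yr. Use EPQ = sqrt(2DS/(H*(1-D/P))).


1 - D/P = 1 - 0.2164 = 0.7836
H*(1-D/P) = 0.8300
2DS = 10403097.7623
EPQ = sqrt(12533610.6946) = 3540.2840

3540.2840 units


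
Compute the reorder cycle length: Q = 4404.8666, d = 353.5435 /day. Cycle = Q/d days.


Cycle = 4404.8666 / 353.5435 = 12.4592

12.4592 days


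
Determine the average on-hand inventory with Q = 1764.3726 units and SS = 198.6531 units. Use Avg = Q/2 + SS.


Q/2 = 882.1863
Avg = 882.1863 + 198.6531 = 1080.8394

1080.8394 units


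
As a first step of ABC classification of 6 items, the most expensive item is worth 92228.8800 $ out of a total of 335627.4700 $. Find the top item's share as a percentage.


Top item = 92228.8800
Total = 335627.4700
Percentage = 92228.8800 / 335627.4700 * 100 = 27.4795

27.4795%


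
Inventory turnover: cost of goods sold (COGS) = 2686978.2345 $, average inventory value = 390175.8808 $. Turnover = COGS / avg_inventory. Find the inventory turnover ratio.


Turnover = 2686978.2345 / 390175.8808 = 6.8866

6.8866


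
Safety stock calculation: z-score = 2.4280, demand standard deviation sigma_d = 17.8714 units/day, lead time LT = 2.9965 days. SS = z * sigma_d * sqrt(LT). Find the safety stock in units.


sqrt(LT) = sqrt(2.9965) = 1.7310
SS = 2.4280 * 17.8714 * 1.7310 = 75.1129

75.1129 units


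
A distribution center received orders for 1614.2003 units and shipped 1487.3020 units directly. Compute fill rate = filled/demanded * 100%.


FR = 1487.3020 / 1614.2003 * 100 = 92.1386

92.1386%


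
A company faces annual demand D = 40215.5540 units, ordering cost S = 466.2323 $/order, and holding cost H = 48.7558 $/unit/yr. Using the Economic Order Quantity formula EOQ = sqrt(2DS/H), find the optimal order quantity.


2*D*S = 2 * 40215.5540 * 466.2323 = 37499580.4744
2*D*S/H = 769130.6568
EOQ = sqrt(769130.6568) = 877.0009

877.0009 units


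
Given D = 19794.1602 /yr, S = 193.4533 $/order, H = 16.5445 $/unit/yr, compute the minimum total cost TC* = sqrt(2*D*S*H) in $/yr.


2*D*S*H = 126705908.0362
TC* = sqrt(126705908.0362) = 11256.3719

11256.3719 $/yr


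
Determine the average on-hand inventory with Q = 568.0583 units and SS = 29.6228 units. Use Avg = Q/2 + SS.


Q/2 = 284.0292
Avg = 284.0292 + 29.6228 = 313.6519

313.6519 units


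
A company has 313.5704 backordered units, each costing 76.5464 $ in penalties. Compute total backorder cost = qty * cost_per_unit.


Total = 313.5704 * 76.5464 = 24002.6853

24002.6853 $


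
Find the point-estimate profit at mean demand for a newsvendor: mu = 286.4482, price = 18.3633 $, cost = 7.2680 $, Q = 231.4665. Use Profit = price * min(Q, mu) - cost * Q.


Sales at mu = min(231.4665, 286.4482) = 231.4665
Revenue = 18.3633 * 231.4665 = 4250.4888
Total cost = 7.2680 * 231.4665 = 1682.2985
Profit = 4250.4888 - 1682.2985 = 2568.1903

2568.1903 $


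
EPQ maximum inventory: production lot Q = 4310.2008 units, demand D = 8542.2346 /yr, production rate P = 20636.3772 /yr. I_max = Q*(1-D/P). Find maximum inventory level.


D/P = 0.4139
1 - D/P = 0.5861
I_max = 4310.2008 * 0.5861 = 2526.0336

2526.0336 units


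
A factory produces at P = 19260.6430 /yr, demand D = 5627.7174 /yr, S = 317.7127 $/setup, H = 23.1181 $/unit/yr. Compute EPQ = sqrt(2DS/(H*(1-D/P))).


1 - D/P = 1 - 0.2922 = 0.7078
H*(1-D/P) = 16.3633
2DS = 3575994.5800
EPQ = sqrt(218537.7316) = 467.4802

467.4802 units


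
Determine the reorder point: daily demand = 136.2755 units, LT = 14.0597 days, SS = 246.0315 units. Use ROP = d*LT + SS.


d*LT = 136.2755 * 14.0597 = 1915.9926
ROP = 1915.9926 + 246.0315 = 2162.0241

2162.0241 units


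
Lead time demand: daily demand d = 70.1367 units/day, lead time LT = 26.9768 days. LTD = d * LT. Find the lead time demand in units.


LTD = 70.1367 * 26.9768 = 1892.0637

1892.0637 units


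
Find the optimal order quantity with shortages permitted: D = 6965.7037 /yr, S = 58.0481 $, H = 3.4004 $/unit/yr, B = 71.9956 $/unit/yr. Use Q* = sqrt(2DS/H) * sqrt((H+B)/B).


sqrt(2DS/H) = 487.6705
sqrt((H+B)/B) = 1.0233
Q* = 487.6705 * 1.0233 = 499.0542

499.0542 units


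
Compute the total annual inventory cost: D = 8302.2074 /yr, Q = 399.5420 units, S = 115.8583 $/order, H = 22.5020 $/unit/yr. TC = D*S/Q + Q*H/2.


Ordering cost = D*S/Q = 2407.4556
Holding cost = Q*H/2 = 4495.2470
TC = 2407.4556 + 4495.2470 = 6902.7027

6902.7027 $/yr


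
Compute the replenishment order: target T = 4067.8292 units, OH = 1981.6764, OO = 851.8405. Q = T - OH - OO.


Inventory position = OH + OO = 1981.6764 + 851.8405 = 2833.5169
Q = 4067.8292 - 2833.5169 = 1234.3123

1234.3123 units


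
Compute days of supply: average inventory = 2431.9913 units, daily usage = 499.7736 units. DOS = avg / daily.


DOS = 2431.9913 / 499.7736 = 4.8662

4.8662 days


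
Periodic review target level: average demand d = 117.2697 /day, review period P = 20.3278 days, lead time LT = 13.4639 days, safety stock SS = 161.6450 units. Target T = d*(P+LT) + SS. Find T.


P + LT = 33.7917
d*(P+LT) = 117.2697 * 33.7917 = 3962.7425
T = 3962.7425 + 161.6450 = 4124.3875

4124.3875 units


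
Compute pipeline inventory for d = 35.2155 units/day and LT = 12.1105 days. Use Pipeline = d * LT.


Pipeline = 35.2155 * 12.1105 = 426.4773

426.4773 units


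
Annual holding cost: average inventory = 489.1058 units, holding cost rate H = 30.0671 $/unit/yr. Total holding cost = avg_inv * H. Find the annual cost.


Cost = 489.1058 * 30.0671 = 14705.9930

14705.9930 $/yr


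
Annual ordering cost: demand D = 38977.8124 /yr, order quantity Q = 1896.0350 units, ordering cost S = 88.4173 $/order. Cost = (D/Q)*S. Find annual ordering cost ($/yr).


Number of orders = D/Q = 20.5575
Cost = 20.5575 * 88.4173 = 1817.6420

1817.6420 $/yr


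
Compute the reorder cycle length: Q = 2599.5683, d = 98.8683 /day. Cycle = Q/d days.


Cycle = 2599.5683 / 98.8683 = 26.2932

26.2932 days


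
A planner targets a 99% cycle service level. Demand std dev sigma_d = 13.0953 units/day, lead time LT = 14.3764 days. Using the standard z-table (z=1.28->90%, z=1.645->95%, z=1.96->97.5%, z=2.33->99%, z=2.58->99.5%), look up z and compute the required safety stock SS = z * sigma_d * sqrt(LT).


From the table, SL = 99% corresponds to z = 2.33
sqrt(LT) = sqrt(14.3764) = 3.7916
SS = 2.33 * 13.0953 * 3.7916 = 115.6902

115.6902 units


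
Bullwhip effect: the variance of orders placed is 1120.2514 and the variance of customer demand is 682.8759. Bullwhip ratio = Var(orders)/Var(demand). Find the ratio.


BW = 1120.2514 / 682.8759 = 1.6405

1.6405


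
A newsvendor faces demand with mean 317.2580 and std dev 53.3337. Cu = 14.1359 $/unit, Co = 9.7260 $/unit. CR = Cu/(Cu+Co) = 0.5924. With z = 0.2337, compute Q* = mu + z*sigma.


CR = Cu/(Cu+Co) = 14.1359/(14.1359+9.7260) = 0.5924
z = 0.2337
Q* = 317.2580 + 0.2337 * 53.3337 = 329.7221

329.7221 units


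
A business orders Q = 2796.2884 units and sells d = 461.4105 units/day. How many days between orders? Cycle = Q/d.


Cycle = 2796.2884 / 461.4105 = 6.0603

6.0603 days


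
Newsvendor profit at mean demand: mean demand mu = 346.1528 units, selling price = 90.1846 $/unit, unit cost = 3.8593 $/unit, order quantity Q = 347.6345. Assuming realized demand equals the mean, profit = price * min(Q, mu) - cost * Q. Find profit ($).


Sales at mu = min(347.6345, 346.1528) = 346.1528
Revenue = 90.1846 * 346.1528 = 31217.6518
Total cost = 3.8593 * 347.6345 = 1341.6258
Profit = 31217.6518 - 1341.6258 = 29876.0260

29876.0260 $


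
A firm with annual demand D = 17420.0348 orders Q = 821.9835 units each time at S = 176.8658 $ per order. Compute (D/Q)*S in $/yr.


Number of orders = D/Q = 21.1927
Cost = 21.1927 * 176.8658 = 3748.2606

3748.2606 $/yr


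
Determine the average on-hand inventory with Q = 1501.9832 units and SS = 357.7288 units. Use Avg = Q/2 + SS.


Q/2 = 750.9916
Avg = 750.9916 + 357.7288 = 1108.7204

1108.7204 units


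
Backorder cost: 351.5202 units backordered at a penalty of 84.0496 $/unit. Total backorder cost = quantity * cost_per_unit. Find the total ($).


Total = 351.5202 * 84.0496 = 29545.1322

29545.1322 $


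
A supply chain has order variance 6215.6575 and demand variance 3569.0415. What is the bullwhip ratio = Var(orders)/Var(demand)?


BW = 6215.6575 / 3569.0415 = 1.7415

1.7415


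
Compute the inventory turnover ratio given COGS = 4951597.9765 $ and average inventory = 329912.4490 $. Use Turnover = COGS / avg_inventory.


Turnover = 4951597.9765 / 329912.4490 = 15.0088

15.0088


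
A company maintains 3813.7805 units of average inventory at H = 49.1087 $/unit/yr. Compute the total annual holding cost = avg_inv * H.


Cost = 3813.7805 * 49.1087 = 187289.8024

187289.8024 $/yr


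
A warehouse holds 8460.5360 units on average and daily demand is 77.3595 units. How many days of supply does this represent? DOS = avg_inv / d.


DOS = 8460.5360 / 77.3595 = 109.3665

109.3665 days


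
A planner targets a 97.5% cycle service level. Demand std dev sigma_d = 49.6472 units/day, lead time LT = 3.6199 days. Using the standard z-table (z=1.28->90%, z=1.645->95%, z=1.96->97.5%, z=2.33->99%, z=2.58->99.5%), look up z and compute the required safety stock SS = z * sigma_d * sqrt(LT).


From the table, SL = 97.5% corresponds to z = 1.96
sqrt(LT) = sqrt(3.6199) = 1.9026
SS = 1.96 * 49.6472 * 1.9026 = 185.1395

185.1395 units


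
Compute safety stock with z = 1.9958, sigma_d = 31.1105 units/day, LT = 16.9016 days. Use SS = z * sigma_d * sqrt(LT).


sqrt(LT) = sqrt(16.9016) = 4.1112
SS = 1.9958 * 31.1105 * 4.1112 = 255.2630

255.2630 units


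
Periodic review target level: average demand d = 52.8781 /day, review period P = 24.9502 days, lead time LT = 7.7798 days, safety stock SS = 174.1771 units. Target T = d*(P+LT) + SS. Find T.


P + LT = 32.7300
d*(P+LT) = 52.8781 * 32.7300 = 1730.7002
T = 1730.7002 + 174.1771 = 1904.8773

1904.8773 units


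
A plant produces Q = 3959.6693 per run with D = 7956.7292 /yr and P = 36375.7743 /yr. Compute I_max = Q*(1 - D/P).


D/P = 0.2187
1 - D/P = 0.7813
I_max = 3959.6693 * 0.7813 = 3093.5430

3093.5430 units


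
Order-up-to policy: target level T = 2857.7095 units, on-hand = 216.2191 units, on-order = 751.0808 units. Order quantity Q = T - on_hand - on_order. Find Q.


Inventory position = OH + OO = 216.2191 + 751.0808 = 967.2999
Q = 2857.7095 - 967.2999 = 1890.4096

1890.4096 units


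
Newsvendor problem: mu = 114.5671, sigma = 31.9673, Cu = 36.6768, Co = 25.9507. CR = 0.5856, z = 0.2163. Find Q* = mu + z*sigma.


CR = Cu/(Cu+Co) = 36.6768/(36.6768+25.9507) = 0.5856
z = 0.2163
Q* = 114.5671 + 0.2163 * 31.9673 = 121.4816

121.4816 units


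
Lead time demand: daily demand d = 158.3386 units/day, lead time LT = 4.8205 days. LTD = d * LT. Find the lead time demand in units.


LTD = 158.3386 * 4.8205 = 763.2712

763.2712 units


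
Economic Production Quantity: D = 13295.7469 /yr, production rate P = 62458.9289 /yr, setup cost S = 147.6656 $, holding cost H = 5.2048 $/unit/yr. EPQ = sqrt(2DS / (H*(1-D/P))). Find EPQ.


1 - D/P = 1 - 0.2129 = 0.7871
H*(1-D/P) = 4.0968
2DS = 3926648.8869
EPQ = sqrt(958456.8632) = 979.0081

979.0081 units


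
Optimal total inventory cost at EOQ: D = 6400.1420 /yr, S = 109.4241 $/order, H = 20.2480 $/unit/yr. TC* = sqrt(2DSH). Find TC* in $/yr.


2*D*S*H = 28360554.6989
TC* = sqrt(28360554.6989) = 5325.4629

5325.4629 $/yr


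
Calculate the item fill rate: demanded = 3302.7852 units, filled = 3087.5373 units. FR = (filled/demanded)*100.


FR = 3087.5373 / 3302.7852 * 100 = 93.4828

93.4828%


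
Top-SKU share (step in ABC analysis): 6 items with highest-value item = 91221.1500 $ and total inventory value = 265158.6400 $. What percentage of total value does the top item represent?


Top item = 91221.1500
Total = 265158.6400
Percentage = 91221.1500 / 265158.6400 * 100 = 34.4025

34.4025%


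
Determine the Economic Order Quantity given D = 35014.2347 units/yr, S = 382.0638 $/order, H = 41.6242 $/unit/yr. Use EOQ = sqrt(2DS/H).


2*D*S = 2 * 35014.2347 * 382.0638 = 26755343.1271
2*D*S/H = 642783.3599
EOQ = sqrt(642783.3599) = 801.7377

801.7377 units


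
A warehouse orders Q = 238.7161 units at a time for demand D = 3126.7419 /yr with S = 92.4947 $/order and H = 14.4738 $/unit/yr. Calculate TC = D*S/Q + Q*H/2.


Ordering cost = D*S/Q = 1211.5105
Holding cost = Q*H/2 = 1727.5645
TC = 1211.5105 + 1727.5645 = 2939.0750

2939.0750 $/yr


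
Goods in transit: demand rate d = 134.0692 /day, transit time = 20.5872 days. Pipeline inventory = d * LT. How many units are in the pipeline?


Pipeline = 134.0692 * 20.5872 = 2760.1094

2760.1094 units


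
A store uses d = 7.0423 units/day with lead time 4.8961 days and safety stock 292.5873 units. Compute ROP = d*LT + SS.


d*LT = 7.0423 * 4.8961 = 34.4798
ROP = 34.4798 + 292.5873 = 327.0671

327.0671 units


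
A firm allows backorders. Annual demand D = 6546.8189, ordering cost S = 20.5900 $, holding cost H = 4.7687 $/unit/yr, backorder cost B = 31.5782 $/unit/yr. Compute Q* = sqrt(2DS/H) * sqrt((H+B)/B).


sqrt(2DS/H) = 237.7707
sqrt((H+B)/B) = 1.0729
Q* = 237.7707 * 1.0729 = 255.0929

255.0929 units


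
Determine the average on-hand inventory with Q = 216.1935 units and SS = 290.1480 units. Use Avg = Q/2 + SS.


Q/2 = 108.0968
Avg = 108.0968 + 290.1480 = 398.2448

398.2448 units


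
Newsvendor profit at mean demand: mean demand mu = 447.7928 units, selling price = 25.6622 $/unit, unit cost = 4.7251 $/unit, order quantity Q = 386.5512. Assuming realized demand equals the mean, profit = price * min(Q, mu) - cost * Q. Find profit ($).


Sales at mu = min(386.5512, 447.7928) = 386.5512
Revenue = 25.6622 * 386.5512 = 9919.7542
Total cost = 4.7251 * 386.5512 = 1826.4931
Profit = 9919.7542 - 1826.4931 = 8093.2611

8093.2611 $


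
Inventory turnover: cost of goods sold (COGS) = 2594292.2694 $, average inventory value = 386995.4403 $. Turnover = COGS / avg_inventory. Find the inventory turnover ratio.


Turnover = 2594292.2694 / 386995.4403 = 6.7037

6.7037


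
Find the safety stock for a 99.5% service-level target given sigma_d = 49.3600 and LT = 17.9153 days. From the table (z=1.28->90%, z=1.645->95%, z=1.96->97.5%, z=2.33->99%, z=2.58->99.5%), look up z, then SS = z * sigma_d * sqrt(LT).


From the table, SL = 99.5% corresponds to z = 2.58
sqrt(LT) = sqrt(17.9153) = 4.2326
SS = 2.58 * 49.3600 * 4.2326 = 539.0225

539.0225 units


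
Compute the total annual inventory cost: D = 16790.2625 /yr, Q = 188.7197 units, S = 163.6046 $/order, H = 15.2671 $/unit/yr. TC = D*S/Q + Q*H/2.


Ordering cost = D*S/Q = 14555.7892
Holding cost = Q*H/2 = 1440.6013
TC = 14555.7892 + 1440.6013 = 15996.3905

15996.3905 $/yr


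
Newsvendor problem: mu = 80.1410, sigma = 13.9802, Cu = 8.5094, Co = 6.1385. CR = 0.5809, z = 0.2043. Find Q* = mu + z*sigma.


CR = Cu/(Cu+Co) = 8.5094/(8.5094+6.1385) = 0.5809
z = 0.2043
Q* = 80.1410 + 0.2043 * 13.9802 = 82.9972

82.9972 units


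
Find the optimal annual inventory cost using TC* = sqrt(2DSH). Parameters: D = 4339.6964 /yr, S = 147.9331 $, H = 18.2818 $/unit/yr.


2*D*S*H = 23473273.2947
TC* = sqrt(23473273.2947) = 4844.9224

4844.9224 $/yr


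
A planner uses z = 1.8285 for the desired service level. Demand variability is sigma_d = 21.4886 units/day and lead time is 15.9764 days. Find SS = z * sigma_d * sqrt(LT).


sqrt(LT) = sqrt(15.9764) = 3.9970
SS = 1.8285 * 21.4886 * 3.9970 = 157.0517

157.0517 units


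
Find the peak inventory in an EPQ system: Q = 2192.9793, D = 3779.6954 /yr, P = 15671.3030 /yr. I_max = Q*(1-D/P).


D/P = 0.2412
1 - D/P = 0.7588
I_max = 2192.9793 * 0.7588 = 1664.0639

1664.0639 units


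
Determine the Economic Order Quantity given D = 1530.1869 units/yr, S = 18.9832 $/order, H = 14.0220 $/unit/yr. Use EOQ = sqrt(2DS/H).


2*D*S = 2 * 1530.1869 * 18.9832 = 58095.6879
2*D*S/H = 4143.1813
EOQ = sqrt(4143.1813) = 64.3675

64.3675 units


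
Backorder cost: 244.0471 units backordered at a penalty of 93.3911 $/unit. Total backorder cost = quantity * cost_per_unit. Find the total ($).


Total = 244.0471 * 93.3911 = 22791.8271

22791.8271 $


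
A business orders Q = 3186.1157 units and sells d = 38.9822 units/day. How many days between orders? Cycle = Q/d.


Cycle = 3186.1157 / 38.9822 = 81.7326

81.7326 days


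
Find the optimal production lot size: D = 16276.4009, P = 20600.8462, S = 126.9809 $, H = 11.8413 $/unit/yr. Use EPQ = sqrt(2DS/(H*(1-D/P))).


1 - D/P = 1 - 0.7901 = 0.2099
H*(1-D/P) = 2.4857
2DS = 4133584.0701
EPQ = sqrt(1662960.9168) = 1289.5584

1289.5584 units


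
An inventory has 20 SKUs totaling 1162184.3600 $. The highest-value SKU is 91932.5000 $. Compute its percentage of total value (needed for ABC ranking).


Top item = 91932.5000
Total = 1162184.3600
Percentage = 91932.5000 / 1162184.3600 * 100 = 7.9103

7.9103%


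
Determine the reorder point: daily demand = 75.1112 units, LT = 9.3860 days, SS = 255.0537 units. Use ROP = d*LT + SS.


d*LT = 75.1112 * 9.3860 = 704.9937
ROP = 704.9937 + 255.0537 = 960.0474

960.0474 units


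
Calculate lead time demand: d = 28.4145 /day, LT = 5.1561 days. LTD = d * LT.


LTD = 28.4145 * 5.1561 = 146.5080

146.5080 units


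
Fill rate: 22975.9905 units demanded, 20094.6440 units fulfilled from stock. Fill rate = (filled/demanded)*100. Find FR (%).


FR = 20094.6440 / 22975.9905 * 100 = 87.4593

87.4593%


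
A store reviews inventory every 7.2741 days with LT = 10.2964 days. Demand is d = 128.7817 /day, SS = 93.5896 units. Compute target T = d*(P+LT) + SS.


P + LT = 17.5705
d*(P+LT) = 128.7817 * 17.5705 = 2262.7589
T = 2262.7589 + 93.5896 = 2356.3485

2356.3485 units


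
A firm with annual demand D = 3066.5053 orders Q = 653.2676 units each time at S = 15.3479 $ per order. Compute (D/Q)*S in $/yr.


Number of orders = D/Q = 4.6941
Cost = 4.6941 * 15.3479 = 72.0446

72.0446 $/yr


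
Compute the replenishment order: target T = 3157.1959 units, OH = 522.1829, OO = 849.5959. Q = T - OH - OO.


Inventory position = OH + OO = 522.1829 + 849.5959 = 1371.7788
Q = 3157.1959 - 1371.7788 = 1785.4171

1785.4171 units


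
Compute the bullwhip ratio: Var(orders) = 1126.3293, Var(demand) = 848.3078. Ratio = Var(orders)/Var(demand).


BW = 1126.3293 / 848.3078 = 1.3277

1.3277


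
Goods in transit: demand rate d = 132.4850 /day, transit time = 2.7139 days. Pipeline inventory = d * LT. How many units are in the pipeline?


Pipeline = 132.4850 * 2.7139 = 359.5510

359.5510 units


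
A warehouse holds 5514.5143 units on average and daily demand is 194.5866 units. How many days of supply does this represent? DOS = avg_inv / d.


DOS = 5514.5143 / 194.5866 = 28.3396

28.3396 days


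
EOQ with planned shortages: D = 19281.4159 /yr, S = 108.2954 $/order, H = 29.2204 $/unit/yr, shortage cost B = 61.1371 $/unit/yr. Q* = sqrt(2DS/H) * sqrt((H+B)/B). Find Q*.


sqrt(2DS/H) = 378.0475
sqrt((H+B)/B) = 1.2157
Q* = 378.0475 * 1.2157 = 459.5958

459.5958 units


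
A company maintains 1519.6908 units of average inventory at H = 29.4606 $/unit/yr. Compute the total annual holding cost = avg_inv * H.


Cost = 1519.6908 * 29.4606 = 44771.0028

44771.0028 $/yr


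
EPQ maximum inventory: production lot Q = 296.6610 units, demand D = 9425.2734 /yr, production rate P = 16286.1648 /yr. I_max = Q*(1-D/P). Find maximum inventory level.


D/P = 0.5787
1 - D/P = 0.4213
I_max = 296.6610 * 0.4213 = 124.9747

124.9747 units


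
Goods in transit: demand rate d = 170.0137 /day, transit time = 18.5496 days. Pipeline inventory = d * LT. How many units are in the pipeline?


Pipeline = 170.0137 * 18.5496 = 3153.6861

3153.6861 units


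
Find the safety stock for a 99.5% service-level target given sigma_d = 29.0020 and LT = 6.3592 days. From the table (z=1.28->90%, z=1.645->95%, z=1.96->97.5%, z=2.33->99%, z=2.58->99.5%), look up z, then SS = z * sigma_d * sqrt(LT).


From the table, SL = 99.5% corresponds to z = 2.58
sqrt(LT) = sqrt(6.3592) = 2.5217
SS = 2.58 * 29.0020 * 2.5217 = 188.6900

188.6900 units


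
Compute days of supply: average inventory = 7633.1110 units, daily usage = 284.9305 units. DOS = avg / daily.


DOS = 7633.1110 / 284.9305 = 26.7894

26.7894 days


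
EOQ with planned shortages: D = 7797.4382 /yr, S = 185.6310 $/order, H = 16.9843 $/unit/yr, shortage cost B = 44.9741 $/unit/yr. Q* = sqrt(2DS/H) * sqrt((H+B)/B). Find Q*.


sqrt(2DS/H) = 412.8501
sqrt((H+B)/B) = 1.1737
Q* = 412.8501 * 1.1737 = 484.5753

484.5753 units


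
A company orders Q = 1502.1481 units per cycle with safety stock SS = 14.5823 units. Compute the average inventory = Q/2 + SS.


Q/2 = 751.0741
Avg = 751.0741 + 14.5823 = 765.6564

765.6564 units


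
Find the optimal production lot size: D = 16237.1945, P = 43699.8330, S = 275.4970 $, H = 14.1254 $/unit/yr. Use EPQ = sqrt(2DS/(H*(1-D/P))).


1 - D/P = 1 - 0.3716 = 0.6284
H*(1-D/P) = 8.8769
2DS = 8946596.7463
EPQ = sqrt(1007847.0405) = 1003.9159

1003.9159 units


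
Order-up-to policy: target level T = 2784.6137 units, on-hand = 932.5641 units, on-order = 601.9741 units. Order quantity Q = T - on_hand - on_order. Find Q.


Inventory position = OH + OO = 932.5641 + 601.9741 = 1534.5382
Q = 2784.6137 - 1534.5382 = 1250.0755

1250.0755 units


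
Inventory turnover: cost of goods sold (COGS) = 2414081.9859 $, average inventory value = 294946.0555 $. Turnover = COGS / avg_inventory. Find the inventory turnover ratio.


Turnover = 2414081.9859 / 294946.0555 = 8.1848

8.1848


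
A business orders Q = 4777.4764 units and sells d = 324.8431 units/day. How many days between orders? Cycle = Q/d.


Cycle = 4777.4764 / 324.8431 = 14.7070

14.7070 days


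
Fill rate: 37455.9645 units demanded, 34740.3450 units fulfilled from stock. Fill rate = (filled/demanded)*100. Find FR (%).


FR = 34740.3450 / 37455.9645 * 100 = 92.7498

92.7498%


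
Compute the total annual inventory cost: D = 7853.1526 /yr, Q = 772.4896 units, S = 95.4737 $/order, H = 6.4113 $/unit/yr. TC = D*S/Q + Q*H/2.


Ordering cost = D*S/Q = 970.5885
Holding cost = Q*H/2 = 2476.3313
TC = 970.5885 + 2476.3313 = 3446.9198

3446.9198 $/yr


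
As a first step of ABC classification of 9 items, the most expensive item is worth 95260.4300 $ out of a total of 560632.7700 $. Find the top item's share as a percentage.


Top item = 95260.4300
Total = 560632.7700
Percentage = 95260.4300 / 560632.7700 * 100 = 16.9916

16.9916%


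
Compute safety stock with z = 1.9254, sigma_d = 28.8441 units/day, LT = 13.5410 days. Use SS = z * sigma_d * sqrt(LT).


sqrt(LT) = sqrt(13.5410) = 3.6798
SS = 1.9254 * 28.8441 * 3.6798 = 204.3635

204.3635 units


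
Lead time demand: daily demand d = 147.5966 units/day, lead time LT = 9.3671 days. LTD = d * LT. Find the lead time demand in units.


LTD = 147.5966 * 9.3671 = 1382.5521

1382.5521 units


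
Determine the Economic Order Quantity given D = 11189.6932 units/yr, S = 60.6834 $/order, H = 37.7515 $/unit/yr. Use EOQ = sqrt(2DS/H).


2*D*S = 2 * 11189.6932 * 60.6834 = 1358057.2567
2*D*S/H = 35973.5973
EOQ = sqrt(35973.5973) = 189.6671

189.6671 units


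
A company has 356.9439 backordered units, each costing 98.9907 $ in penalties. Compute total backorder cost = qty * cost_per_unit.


Total = 356.9439 * 98.9907 = 35334.1265

35334.1265 $


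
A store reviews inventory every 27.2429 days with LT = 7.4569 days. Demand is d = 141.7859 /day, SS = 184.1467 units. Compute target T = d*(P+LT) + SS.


P + LT = 34.6998
d*(P+LT) = 141.7859 * 34.6998 = 4919.9424
T = 4919.9424 + 184.1467 = 5104.0891

5104.0891 units


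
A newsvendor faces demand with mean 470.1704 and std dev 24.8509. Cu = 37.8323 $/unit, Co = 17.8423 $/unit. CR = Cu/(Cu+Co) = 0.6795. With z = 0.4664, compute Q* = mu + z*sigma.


CR = Cu/(Cu+Co) = 37.8323/(37.8323+17.8423) = 0.6795
z = 0.4664
Q* = 470.1704 + 0.4664 * 24.8509 = 481.7609

481.7609 units


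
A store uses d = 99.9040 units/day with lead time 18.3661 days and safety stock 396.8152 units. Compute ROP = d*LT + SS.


d*LT = 99.9040 * 18.3661 = 1834.8469
ROP = 1834.8469 + 396.8152 = 2231.6621

2231.6621 units


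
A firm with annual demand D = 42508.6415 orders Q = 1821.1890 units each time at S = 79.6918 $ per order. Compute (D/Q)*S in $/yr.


Number of orders = D/Q = 23.3411
Cost = 23.3411 * 79.6918 = 1860.0981

1860.0981 $/yr


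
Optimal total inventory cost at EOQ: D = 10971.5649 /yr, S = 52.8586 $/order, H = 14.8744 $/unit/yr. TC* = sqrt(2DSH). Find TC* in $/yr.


2*D*S*H = 17252565.4927
TC* = sqrt(17252565.4927) = 4153.6208

4153.6208 $/yr


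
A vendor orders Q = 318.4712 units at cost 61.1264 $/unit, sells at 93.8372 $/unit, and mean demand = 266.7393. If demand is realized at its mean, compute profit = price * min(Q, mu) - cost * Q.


Sales at mu = min(318.4712, 266.7393) = 266.7393
Revenue = 93.8372 * 266.7393 = 25030.0690
Total cost = 61.1264 * 318.4712 = 19466.9980
Profit = 25030.0690 - 19466.9980 = 5563.0711

5563.0711 $


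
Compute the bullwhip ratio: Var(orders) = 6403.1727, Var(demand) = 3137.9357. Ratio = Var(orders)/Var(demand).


BW = 6403.1727 / 3137.9357 = 2.0406

2.0406


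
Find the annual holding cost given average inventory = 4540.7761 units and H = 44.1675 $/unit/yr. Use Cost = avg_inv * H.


Cost = 4540.7761 * 44.1675 = 200554.7284

200554.7284 $/yr


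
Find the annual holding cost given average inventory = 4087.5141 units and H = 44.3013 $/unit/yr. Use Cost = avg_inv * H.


Cost = 4087.5141 * 44.3013 = 181082.1884

181082.1884 $/yr


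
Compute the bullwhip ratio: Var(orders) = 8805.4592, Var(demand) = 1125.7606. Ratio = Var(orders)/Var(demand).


BW = 8805.4592 / 1125.7606 = 7.8218

7.8218


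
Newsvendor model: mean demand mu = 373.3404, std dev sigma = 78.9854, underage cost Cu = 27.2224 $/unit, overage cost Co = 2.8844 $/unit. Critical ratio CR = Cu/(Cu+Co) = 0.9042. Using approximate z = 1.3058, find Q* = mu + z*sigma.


CR = Cu/(Cu+Co) = 27.2224/(27.2224+2.8844) = 0.9042
z = 1.3058
Q* = 373.3404 + 1.3058 * 78.9854 = 476.4795

476.4795 units


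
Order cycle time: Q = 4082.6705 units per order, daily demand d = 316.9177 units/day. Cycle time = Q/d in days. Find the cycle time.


Cycle = 4082.6705 / 316.9177 = 12.8824

12.8824 days


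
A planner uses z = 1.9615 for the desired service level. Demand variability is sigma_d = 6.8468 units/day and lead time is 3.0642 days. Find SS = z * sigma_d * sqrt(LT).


sqrt(LT) = sqrt(3.0642) = 1.7505
SS = 1.9615 * 6.8468 * 1.7505 = 23.5090

23.5090 units


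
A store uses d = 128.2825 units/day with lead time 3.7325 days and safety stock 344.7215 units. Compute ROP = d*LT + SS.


d*LT = 128.2825 * 3.7325 = 478.8144
ROP = 478.8144 + 344.7215 = 823.5359

823.5359 units


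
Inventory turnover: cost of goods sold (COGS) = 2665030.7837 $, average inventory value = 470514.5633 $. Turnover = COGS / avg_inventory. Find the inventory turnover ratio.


Turnover = 2665030.7837 / 470514.5633 = 5.6641

5.6641


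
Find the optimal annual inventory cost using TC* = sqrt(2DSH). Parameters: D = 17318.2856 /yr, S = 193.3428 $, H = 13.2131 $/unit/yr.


2*D*S*H = 88484585.0731
TC* = sqrt(88484585.0731) = 9406.6245

9406.6245 $/yr


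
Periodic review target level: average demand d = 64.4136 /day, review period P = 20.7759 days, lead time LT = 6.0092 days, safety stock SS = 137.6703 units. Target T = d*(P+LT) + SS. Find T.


P + LT = 26.7851
d*(P+LT) = 64.4136 * 26.7851 = 1725.3247
T = 1725.3247 + 137.6703 = 1862.9950

1862.9950 units


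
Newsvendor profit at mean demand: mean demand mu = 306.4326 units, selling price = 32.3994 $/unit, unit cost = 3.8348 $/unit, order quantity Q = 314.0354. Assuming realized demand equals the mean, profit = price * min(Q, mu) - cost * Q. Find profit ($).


Sales at mu = min(314.0354, 306.4326) = 306.4326
Revenue = 32.3994 * 306.4326 = 9928.2324
Total cost = 3.8348 * 314.0354 = 1204.2630
Profit = 9928.2324 - 1204.2630 = 8723.9694

8723.9694 $


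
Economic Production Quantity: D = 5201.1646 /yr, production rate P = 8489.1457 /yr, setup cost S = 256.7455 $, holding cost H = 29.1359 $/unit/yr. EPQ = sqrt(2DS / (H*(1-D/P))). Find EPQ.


1 - D/P = 1 - 0.6127 = 0.3873
H*(1-D/P) = 11.2848
2DS = 2670751.2116
EPQ = sqrt(236668.0711) = 486.4854

486.4854 units


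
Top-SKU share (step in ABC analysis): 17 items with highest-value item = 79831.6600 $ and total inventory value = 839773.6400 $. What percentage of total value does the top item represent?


Top item = 79831.6600
Total = 839773.6400
Percentage = 79831.6600 / 839773.6400 * 100 = 9.5063

9.5063%


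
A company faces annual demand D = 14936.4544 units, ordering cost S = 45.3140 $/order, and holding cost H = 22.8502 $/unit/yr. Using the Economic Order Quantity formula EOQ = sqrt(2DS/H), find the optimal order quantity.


2*D*S = 2 * 14936.4544 * 45.3140 = 1353660.9894
2*D*S/H = 59240.6626
EOQ = sqrt(59240.6626) = 243.3940

243.3940 units


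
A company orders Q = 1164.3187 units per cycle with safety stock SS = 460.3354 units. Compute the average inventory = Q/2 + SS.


Q/2 = 582.1594
Avg = 582.1594 + 460.3354 = 1042.4948

1042.4948 units


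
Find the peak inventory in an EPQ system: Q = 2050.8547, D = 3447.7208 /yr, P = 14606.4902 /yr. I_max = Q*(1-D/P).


D/P = 0.2360
1 - D/P = 0.7640
I_max = 2050.8547 * 0.7640 = 1566.7703

1566.7703 units


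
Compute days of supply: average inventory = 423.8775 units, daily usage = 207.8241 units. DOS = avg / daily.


DOS = 423.8775 / 207.8241 = 2.0396

2.0396 days


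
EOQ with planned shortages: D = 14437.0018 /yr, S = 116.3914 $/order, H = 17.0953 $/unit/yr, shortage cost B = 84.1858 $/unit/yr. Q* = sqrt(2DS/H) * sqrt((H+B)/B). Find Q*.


sqrt(2DS/H) = 443.3795
sqrt((H+B)/B) = 1.0968
Q* = 443.3795 * 1.0968 = 486.3180

486.3180 units


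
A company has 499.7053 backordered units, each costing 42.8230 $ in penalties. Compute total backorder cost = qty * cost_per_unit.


Total = 499.7053 * 42.8230 = 21398.8801

21398.8801 $


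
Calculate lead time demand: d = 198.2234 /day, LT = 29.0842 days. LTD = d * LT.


LTD = 198.2234 * 29.0842 = 5765.1690

5765.1690 units


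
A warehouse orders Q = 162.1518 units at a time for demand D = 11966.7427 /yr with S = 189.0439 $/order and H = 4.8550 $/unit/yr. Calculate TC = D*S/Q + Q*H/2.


Ordering cost = D*S/Q = 13951.3697
Holding cost = Q*H/2 = 393.6235
TC = 13951.3697 + 393.6235 = 14344.9932

14344.9932 $/yr


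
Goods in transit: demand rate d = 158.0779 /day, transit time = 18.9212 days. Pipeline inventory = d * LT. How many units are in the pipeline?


Pipeline = 158.0779 * 18.9212 = 2991.0236

2991.0236 units


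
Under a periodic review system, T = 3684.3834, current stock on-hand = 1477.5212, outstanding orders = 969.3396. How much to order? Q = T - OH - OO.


Inventory position = OH + OO = 1477.5212 + 969.3396 = 2446.8608
Q = 3684.3834 - 2446.8608 = 1237.5226

1237.5226 units


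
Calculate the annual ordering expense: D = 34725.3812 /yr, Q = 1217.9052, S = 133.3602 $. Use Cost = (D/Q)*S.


Number of orders = D/Q = 28.5124
Cost = 28.5124 * 133.3602 = 3802.4173

3802.4173 $/yr


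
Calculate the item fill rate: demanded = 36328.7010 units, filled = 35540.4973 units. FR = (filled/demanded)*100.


FR = 35540.4973 / 36328.7010 * 100 = 97.8304

97.8304%


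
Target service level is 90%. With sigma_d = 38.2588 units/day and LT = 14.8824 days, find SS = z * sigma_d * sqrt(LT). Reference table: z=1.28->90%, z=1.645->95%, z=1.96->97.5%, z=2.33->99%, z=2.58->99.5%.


From the table, SL = 90% corresponds to z = 1.28
sqrt(LT) = sqrt(14.8824) = 3.8578
SS = 1.28 * 38.2588 * 3.8578 = 188.9199

188.9199 units


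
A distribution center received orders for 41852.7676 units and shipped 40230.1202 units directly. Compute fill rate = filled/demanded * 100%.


FR = 40230.1202 / 41852.7676 * 100 = 96.1230

96.1230%


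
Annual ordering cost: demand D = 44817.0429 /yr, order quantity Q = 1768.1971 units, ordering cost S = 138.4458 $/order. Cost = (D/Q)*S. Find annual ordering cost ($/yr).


Number of orders = D/Q = 25.3462
Cost = 25.3462 * 138.4458 = 3509.0722

3509.0722 $/yr


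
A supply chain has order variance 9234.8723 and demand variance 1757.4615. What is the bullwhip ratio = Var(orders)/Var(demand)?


BW = 9234.8723 / 1757.4615 = 5.2547

5.2547


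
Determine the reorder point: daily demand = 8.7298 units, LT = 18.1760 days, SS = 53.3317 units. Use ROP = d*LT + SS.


d*LT = 8.7298 * 18.1760 = 158.6728
ROP = 158.6728 + 53.3317 = 212.0045

212.0045 units


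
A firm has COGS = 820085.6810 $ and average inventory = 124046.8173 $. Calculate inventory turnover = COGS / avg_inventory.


Turnover = 820085.6810 / 124046.8173 = 6.6111

6.6111


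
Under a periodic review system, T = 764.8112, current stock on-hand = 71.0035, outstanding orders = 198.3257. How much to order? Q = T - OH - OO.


Inventory position = OH + OO = 71.0035 + 198.3257 = 269.3292
Q = 764.8112 - 269.3292 = 495.4820

495.4820 units


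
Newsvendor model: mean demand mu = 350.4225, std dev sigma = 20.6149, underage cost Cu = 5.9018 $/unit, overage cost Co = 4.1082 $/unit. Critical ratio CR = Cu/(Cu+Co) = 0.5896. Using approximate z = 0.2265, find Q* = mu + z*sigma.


CR = Cu/(Cu+Co) = 5.9018/(5.9018+4.1082) = 0.5896
z = 0.2265
Q* = 350.4225 + 0.2265 * 20.6149 = 355.0918

355.0918 units


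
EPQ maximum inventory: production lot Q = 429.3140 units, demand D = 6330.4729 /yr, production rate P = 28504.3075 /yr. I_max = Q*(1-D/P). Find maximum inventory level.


D/P = 0.2221
1 - D/P = 0.7779
I_max = 429.3140 * 0.7779 = 333.9684

333.9684 units
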